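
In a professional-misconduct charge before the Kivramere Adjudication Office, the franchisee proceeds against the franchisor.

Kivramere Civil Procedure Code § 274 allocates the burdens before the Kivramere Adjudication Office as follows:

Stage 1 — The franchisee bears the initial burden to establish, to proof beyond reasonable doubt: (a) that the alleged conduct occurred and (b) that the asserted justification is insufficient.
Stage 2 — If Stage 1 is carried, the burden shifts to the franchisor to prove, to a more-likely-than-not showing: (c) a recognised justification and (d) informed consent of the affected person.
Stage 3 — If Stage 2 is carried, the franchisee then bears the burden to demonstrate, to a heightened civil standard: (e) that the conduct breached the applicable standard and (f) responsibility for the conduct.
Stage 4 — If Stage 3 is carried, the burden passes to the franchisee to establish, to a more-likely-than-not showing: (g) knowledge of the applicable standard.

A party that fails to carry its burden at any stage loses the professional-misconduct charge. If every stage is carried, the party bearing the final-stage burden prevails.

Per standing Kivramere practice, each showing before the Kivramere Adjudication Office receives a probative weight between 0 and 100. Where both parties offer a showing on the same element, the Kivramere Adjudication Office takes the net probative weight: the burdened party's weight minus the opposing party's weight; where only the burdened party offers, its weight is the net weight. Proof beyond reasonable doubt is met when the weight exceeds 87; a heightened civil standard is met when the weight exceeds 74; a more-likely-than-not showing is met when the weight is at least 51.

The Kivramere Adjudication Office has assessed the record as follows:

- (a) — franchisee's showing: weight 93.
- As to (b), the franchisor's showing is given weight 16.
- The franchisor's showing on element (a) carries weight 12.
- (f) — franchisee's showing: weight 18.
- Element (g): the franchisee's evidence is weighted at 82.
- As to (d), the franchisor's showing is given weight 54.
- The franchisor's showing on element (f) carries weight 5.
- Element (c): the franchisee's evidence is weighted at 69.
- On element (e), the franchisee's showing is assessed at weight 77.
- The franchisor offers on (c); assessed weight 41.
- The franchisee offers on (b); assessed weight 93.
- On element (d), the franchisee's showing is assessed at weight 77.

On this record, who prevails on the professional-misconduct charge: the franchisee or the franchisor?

franchisor

At Stage 1 the franchisee must meet proof beyond reasonable doubt (weight exceeds 87): on (a) the weight is 93 less the opposing 12 gives net 81, ≤ 87, so (a) does not meet the standard; on (b) the weight is 93 less the opposing 16 gives net 77, which does not exceed 87, so (b) does not meet the standard.
  The franchisee does not carry Stage 1.
So the franchisor prevails.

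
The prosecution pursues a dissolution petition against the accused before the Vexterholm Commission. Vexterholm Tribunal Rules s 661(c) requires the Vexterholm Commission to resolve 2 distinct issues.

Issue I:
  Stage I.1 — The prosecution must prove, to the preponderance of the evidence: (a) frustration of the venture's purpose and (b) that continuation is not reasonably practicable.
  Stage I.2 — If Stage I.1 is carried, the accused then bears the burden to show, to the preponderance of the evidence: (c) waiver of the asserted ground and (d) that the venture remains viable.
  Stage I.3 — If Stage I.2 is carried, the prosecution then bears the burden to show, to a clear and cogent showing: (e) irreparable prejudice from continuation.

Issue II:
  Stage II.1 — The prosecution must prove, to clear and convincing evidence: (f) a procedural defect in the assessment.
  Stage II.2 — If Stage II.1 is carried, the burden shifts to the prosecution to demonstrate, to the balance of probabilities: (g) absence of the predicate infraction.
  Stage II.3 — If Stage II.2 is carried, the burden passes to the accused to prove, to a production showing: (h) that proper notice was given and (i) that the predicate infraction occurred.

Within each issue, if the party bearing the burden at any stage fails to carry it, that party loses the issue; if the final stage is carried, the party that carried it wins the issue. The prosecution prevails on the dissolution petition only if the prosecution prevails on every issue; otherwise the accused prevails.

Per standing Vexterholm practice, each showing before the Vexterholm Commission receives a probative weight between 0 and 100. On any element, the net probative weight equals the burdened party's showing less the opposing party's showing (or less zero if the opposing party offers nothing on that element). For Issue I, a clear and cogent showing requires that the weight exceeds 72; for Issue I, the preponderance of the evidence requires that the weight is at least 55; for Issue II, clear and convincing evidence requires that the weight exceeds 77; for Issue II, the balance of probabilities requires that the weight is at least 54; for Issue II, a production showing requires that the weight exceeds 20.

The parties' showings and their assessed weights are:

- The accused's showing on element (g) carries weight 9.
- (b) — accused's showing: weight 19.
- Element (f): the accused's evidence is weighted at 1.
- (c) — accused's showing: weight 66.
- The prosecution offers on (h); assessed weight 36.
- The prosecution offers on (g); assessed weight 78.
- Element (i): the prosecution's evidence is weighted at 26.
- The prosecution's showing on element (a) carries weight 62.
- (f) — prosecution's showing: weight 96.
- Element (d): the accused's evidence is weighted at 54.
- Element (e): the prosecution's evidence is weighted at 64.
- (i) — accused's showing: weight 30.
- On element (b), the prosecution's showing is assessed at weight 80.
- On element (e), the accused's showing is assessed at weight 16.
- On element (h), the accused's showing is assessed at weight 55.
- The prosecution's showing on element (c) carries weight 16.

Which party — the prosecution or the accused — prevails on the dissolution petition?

prosecution

— Issue I —
At Stage I.1 the prosecution must meet the preponderance of the evidence (weight is at least 55): on (a) the weight is 62, ≥ 55, so (a) meets the standard; on (b) the weight is 80 less the opposing 19 gives net 61, which does reach 55, so (b) meets the standard.
  Stage I.1 carried; the burden shifts to the accused.
At Stage I.2 the accused must meet the preponderance of the evidence (weight is at least 55): on (c) the weight is 66 less the opposing 16 gives net 50, < 55, so (c) does not meet the standard; on (d) the weight is 54, < 55, so (d) does not meet the standard.
  The accused does not carry Stage I.2.
The analysis ends at Stage I.2; the prosecution prevails on this issue.
— Issue II —
Stage II.1 — burden on prosecution; standard: clear and convincing evidence (weight exceeds 77).
    (f): 96 − 1 = 95 > 77 [met]
  Stage II.1 is satisfied; the prosecution continues to bear the burden.
Stage II.2 — burden on prosecution; standard: the balance of probabilities (weight is at least 54).
    (g): 78 − 9 = 69 ≥ 54 [met]
  Stage II.2 is satisfied; the onus moves to the accused.
Stage II.3 — burden on accused; standard: a production showing (weight exceeds 20).
    (h): 55 − 36 = 19 ≤ 20 [not met]
    (i): 30 − 26 = 4 ≤ 20 [not met]
  Stage II.3 not carried; the accused fails its burden.
The analysis ends at Stage II.3; the prosecution prevails on this issue.
Per-issue: Issue I → prosecution; Issue II → prosecution. The prosecution must prevail on every issue; overall, the prosecution prevails.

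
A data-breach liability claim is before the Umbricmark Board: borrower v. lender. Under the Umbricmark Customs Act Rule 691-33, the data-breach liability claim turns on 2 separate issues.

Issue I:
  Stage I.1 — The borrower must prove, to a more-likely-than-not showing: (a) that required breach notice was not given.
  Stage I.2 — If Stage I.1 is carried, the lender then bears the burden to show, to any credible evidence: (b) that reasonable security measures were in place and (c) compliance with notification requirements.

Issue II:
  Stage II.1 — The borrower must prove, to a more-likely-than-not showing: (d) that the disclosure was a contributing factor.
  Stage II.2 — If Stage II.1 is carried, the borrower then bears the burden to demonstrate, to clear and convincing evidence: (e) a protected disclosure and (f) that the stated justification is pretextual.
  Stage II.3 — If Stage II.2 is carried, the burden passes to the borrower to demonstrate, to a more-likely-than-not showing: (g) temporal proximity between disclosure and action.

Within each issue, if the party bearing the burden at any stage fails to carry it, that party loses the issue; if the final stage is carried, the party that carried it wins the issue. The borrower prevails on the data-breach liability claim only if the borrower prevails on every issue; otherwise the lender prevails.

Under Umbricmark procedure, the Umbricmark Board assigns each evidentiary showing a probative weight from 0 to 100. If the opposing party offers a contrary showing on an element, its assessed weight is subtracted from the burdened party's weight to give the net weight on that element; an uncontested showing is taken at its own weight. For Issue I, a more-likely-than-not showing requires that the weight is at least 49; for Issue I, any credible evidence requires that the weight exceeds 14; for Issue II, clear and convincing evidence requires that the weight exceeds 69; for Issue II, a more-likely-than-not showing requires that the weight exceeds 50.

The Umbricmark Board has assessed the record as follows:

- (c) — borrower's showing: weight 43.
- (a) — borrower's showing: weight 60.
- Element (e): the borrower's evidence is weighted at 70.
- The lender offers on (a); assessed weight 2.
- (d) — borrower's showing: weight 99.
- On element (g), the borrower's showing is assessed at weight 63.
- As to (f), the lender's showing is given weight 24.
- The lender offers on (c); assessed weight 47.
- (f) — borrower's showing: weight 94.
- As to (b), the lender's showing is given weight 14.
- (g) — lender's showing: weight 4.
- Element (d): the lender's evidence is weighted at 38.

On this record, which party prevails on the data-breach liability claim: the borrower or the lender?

borrower

— Issue I —
At Stage I.1 the borrower must meet a more-likely-than-not showing (weight is at least 49): on (a) the weight is 60 less the opposing 2 gives net 58, which does reach 49, so (a) meets the standard.
  Stage I.1 is satisfied; the onus moves to the lender.
At Stage I.2 the lender must meet any credible evidence (weight exceeds 14): on (b) the weight is 14, which does not exceed 14, so (b) does not meet the standard; on (c) the weight is 47 less the opposing 43 gives net 4, ≤ 14, so (c) does not meet the standard.
  The lender does not carry Stage I.2.
The borrower prevails on this issue.
— Issue II —
At Stage II.1 the borrower must meet a more-likely-than-not showing (weight exceeds 50): on (d) the weight is 99 less the opposing 38 gives net 61, which does exceed 50, so (d) meets the standard.
  Stage II.1 is satisfied; the borrower continues to bear the burden.
At Stage II.2 the borrower must meet clear and convincing evidence (weight exceeds 69): on (e) the weight is 70, > 69, so (e) meets the standard; on (f) the weight is 94 less the opposing 24 gives net 70, > 69, so (f) meets the standard.
  Stage II.2 is satisfied; the borrower continues to bear the burden.
At Stage II.3 the borrower must meet a more-likely-than-not showing (weight exceeds 50): on (g) the weight is 63 less the opposing 4 gives net 59, which does exceed 50, so (g) meets the standard.
  All elements met at the final stage.
All stages carried — the borrower prevails on this issue.
Per-issue: Issue I → borrower; Issue II → borrower. The borrower must prevail on every issue; overall, the borrower prevails.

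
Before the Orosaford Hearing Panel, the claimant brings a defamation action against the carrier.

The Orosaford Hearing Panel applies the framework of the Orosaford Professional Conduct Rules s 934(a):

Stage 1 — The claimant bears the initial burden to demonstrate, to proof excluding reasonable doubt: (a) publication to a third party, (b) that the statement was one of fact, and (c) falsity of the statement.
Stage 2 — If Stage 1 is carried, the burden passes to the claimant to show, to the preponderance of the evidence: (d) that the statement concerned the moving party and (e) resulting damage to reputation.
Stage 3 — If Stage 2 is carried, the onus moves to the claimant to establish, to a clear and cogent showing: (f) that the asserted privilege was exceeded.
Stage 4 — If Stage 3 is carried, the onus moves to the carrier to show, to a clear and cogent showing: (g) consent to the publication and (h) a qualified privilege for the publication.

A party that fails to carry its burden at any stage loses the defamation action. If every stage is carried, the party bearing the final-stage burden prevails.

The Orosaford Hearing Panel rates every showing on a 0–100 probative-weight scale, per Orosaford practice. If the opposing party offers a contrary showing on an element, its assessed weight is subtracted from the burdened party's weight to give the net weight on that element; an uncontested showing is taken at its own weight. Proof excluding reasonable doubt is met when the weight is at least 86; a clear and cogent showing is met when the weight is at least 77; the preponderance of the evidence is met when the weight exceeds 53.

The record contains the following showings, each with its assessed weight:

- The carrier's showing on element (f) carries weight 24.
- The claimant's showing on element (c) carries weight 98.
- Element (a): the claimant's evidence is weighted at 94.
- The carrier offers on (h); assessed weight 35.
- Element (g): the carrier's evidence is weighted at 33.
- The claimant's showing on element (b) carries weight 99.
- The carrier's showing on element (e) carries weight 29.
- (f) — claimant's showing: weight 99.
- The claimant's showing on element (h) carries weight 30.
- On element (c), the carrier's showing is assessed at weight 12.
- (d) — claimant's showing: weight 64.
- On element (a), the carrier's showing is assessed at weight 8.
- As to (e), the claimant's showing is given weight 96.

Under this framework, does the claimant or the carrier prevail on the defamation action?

carrier

Stage 1 — burden on claimant; standard: proof excluding reasonable doubt (weight is at least 86).
    (a): 94 − 8 = 86 ≥ 86 [met]
    (b): 99 ≥ 86 [met]
    (c): 98 − 12 = 86 ≥ 86 [met]
  All elements met. The claimant retains the burden for Stage 2.
Stage 2 — burden on claimant; standard: the preponderance of the evidence (weight exceeds 53).
    (d): 64 > 53 [met]
    (e): 96 − 29 = 67 > 53 [met]
  Stage 2 carried; the burden remains with the claimant.
Stage 3 — burden on claimant; standard: a clear and cogent showing (weight is at least 77).
    (f): 99 − 24 = 75 < 77 [not met]
  Stage 3 not carried; the claimant fails its burden.
The analysis ends at Stage 3; the carrier prevails.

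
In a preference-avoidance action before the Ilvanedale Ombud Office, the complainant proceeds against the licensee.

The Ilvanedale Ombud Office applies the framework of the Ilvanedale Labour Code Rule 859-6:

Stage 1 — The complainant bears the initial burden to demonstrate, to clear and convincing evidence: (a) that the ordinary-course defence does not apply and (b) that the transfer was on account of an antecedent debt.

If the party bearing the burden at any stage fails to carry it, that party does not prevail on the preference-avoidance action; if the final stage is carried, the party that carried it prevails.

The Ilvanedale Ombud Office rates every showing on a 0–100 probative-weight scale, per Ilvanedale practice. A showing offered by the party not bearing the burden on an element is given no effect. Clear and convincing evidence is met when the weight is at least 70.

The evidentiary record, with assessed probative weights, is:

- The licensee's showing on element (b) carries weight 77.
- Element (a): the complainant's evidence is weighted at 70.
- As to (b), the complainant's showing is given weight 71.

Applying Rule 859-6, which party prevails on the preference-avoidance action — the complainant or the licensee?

complainant

Stage 1 — burden on complainant; standard: clear and convincing evidence (weight is at least 70).
    (a): 70 ≥ 70 [met]
    (b): 71 (licensee's 77 disregarded) ≥ 70 [met]
  The complainant carries the last stage.
All stages carried — the complainant prevails.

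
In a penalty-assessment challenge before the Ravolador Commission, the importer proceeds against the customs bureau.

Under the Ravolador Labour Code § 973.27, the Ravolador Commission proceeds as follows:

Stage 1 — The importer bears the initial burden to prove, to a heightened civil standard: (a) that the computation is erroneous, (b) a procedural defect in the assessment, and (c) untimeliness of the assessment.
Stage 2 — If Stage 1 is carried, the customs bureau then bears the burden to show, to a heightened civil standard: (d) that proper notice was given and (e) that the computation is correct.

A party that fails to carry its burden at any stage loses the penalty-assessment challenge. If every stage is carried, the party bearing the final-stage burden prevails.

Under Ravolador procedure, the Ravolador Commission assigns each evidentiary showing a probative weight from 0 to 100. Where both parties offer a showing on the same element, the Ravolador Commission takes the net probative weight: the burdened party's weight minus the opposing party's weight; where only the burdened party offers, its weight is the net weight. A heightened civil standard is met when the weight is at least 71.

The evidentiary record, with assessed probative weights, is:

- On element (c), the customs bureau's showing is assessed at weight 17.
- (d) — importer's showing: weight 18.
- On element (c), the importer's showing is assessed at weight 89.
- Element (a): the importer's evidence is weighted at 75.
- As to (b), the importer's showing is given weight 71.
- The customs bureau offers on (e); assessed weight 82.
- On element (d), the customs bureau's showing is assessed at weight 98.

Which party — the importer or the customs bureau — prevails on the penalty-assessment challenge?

Stage 1 — burden on importer; standard: a heightened civil standard (weight is at least 71).
    (a): 75 ≥ 71 [met]
    (b): 71 ≥ 71 [met]
    (c): 89 − 17 = 72 ≥ 71 [met]
  The importer carries Stage 1; the customs bureau now bears the burden.
Stage 2 — burden on customs bureau; standard: a heightened civil standard (weight is at least 71).
    (d): 98 − 18 = 80 ≥ 71 [met]
    (e): 82 ≥ 71 [met]
  The customs bureau carries the last stage.
With every stage satisfied, the customs bureau prevails.

customs bureau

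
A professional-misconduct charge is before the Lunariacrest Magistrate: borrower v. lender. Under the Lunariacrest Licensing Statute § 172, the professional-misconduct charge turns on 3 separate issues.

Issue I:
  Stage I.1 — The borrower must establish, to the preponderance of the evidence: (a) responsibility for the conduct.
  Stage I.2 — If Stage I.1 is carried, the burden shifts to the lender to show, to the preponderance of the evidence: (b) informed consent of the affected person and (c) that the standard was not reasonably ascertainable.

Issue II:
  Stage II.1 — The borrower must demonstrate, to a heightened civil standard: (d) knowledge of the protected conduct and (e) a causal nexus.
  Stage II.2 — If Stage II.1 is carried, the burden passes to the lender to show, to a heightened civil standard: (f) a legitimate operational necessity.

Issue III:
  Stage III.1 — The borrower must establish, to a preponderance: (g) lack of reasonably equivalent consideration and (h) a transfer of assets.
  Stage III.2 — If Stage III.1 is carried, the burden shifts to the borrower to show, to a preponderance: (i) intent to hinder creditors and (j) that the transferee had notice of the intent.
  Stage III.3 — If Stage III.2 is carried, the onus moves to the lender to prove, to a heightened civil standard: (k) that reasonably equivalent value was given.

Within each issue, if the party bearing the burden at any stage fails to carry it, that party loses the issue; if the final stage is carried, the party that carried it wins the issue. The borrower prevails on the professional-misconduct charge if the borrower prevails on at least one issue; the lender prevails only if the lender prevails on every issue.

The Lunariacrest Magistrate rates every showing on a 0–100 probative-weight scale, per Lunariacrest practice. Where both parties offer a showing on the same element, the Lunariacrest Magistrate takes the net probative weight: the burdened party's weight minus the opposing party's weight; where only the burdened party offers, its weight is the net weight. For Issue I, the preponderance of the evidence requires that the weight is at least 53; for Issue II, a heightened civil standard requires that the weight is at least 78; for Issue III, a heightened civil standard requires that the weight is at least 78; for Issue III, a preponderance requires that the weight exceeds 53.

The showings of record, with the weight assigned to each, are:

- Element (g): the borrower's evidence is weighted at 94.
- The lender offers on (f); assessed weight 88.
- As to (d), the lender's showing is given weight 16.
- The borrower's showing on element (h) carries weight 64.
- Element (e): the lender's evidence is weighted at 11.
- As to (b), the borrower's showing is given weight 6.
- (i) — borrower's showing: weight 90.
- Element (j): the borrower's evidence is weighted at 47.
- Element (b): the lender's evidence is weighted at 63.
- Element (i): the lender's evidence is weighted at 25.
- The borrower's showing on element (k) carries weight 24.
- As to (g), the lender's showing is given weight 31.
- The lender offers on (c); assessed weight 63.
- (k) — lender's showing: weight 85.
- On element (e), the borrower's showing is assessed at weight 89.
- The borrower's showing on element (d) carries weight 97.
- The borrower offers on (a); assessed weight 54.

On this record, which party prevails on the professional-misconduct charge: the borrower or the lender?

lender

— Issue I —
At Stage I.1 the borrower must meet the preponderance of the evidence (weight is at least 53): on (a) the weight is 54, ≥ 53, so (a) meets the standard.
  All elements met. The burden passes to the lender.
At Stage I.2 the lender must meet the preponderance of the evidence (weight is at least 53): on (b) the weight is 63 less the opposing 6 gives net 57, which does reach 53, so (b) meets the standard; on (c) the weight is 63, which does reach 53, so (c) meets the standard.
  Stage I.2 carried; the final stage is satisfied.
Every stage carried; the lender prevails on this issue.
— Issue II —
At Stage II.1 the borrower must meet a heightened civil standard (weight is at least 78): on (d) the weight is 97 less the opposing 16 gives net 81, ≥ 78, so (d) meets the standard; on (e) the weight is 89 less the opposing 11 gives net 78, which does reach 78, so (e) meets the standard.
  The borrower carries Stage II.1; the lender now bears the burden.
At Stage II.2 the lender must meet a heightened civil standard (weight is at least 78): on (f) the weight is 88, which does reach 78, so (f) meets the standard.
  The lender carries the last stage.
With every stage satisfied, the lender prevails on this issue.
— Issue III —
Stage III.1 (borrower, a preponderance, weight exceeds 53): (g) net 94−31=63 > 53 — meets; (h) 64 > 53 — meets.
  Stage III.1 carried; the burden remains with the borrower.
Stage III.2 (borrower, a preponderance, weight exceeds 53): (i) net 90−25=65 > 53 — meets; (j) 47 ≤ 53 — fails.
  Stage III.2 not carried; the borrower fails its burden.
So the lender prevails on this issue.
Per-issue: Issue I → lender; Issue II → lender; Issue III → lender. The borrower must prevail on at least one issue; overall, the lender prevails.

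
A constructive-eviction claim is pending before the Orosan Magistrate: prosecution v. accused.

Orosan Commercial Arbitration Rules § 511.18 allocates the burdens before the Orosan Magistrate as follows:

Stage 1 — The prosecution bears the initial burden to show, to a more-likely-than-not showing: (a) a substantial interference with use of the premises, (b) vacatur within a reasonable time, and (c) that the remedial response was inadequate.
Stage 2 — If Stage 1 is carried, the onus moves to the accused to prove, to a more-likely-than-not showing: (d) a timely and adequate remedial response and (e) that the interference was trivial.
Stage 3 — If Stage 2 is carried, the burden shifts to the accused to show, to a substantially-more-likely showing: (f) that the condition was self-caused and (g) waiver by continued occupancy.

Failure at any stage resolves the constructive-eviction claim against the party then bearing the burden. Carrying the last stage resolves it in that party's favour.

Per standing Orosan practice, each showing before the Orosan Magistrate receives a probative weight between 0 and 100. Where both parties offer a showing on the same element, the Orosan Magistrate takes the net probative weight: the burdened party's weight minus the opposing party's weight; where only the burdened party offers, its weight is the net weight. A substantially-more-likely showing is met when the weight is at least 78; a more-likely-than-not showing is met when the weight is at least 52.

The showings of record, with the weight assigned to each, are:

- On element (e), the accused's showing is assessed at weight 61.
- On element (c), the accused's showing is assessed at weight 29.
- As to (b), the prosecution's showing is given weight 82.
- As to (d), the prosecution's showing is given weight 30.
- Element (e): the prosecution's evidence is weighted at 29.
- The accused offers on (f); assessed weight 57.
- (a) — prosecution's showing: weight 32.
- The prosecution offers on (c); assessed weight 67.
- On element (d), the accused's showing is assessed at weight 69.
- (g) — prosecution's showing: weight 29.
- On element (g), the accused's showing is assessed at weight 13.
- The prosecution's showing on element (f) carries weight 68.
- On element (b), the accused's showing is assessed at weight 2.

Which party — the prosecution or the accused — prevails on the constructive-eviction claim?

accused

Stage 1 — burden on prosecution; standard: a more-likely-than-not showing (weight is at least 52).
    (a): 32 < 52 [not met]
    (b): 82 − 2 = 80 ≥ 52 [met]
    (c): 67 − 29 = 38 < 52 [not met]
  Stage 1 not carried; the prosecution fails its burden.
The accused prevails.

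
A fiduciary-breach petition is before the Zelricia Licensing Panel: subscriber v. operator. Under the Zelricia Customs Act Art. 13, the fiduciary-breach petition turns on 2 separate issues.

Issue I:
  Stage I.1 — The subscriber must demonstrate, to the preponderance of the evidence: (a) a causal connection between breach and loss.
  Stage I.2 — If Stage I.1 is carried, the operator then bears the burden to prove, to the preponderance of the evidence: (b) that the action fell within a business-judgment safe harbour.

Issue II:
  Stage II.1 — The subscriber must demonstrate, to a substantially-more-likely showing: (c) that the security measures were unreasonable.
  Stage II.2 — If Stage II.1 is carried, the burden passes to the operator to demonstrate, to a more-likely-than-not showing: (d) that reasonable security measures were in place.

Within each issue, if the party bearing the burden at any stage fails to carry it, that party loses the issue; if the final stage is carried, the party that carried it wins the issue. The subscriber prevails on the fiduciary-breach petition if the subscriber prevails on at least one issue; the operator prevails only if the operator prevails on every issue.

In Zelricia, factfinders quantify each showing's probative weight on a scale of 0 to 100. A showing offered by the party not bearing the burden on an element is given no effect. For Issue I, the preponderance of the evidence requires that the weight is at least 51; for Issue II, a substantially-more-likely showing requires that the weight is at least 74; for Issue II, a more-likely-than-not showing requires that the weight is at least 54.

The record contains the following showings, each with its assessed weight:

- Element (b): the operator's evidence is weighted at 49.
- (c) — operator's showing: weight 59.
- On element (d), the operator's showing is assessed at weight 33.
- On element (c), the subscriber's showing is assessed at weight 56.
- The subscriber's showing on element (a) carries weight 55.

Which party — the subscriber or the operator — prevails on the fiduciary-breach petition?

— Issue I —
Stage I.1 — burden on subscriber; standard: the preponderance of the evidence (weight is at least 51).
    (a): 55 ≥ 51 [met]
  Stage I.1 carried; the burden shifts to the operator.
Stage I.2 — burden on operator; standard: the preponderance of the evidence (weight is at least 51).
    (b): 49 < 51 [not met]
  Stage I.2 not carried; the operator fails its burden.
So the subscriber prevails on this issue.
— Issue II —
Stage II.1 — burden on subscriber; standard: a substantially-more-likely showing (weight is at least 74).
    (c): 56 (operator's 59 disregarded) < 74 [not met]
  Stage II.1 not carried; the subscriber fails its burden.
So the operator prevails on this issue.
Per-issue: Issue I → subscriber; Issue II → operator. The subscriber must prevail on at least one issue; overall, the subscriber prevails.

subscriber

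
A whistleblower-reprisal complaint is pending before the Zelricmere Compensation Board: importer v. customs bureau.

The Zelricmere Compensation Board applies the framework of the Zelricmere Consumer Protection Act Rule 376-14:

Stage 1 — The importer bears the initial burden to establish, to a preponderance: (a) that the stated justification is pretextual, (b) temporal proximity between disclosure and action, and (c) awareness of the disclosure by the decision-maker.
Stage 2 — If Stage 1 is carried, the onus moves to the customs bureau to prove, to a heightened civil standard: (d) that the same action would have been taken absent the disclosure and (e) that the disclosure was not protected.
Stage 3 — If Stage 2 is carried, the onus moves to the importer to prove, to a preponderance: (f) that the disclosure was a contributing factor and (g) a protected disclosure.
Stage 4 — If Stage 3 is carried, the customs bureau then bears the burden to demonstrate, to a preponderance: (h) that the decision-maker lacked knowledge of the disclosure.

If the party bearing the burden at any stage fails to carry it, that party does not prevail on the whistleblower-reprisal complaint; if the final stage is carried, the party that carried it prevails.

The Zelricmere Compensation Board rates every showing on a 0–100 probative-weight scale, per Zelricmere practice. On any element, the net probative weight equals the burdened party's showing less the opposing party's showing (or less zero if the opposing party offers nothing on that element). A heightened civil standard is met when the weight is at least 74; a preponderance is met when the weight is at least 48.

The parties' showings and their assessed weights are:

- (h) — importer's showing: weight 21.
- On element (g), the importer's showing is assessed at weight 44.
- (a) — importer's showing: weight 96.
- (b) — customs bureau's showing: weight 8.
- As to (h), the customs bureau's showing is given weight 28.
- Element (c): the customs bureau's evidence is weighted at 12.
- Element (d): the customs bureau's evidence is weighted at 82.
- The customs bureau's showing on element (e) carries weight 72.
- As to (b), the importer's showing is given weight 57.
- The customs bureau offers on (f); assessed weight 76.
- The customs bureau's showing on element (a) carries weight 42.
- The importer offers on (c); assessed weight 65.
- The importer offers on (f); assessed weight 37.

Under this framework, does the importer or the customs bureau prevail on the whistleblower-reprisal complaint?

Stage 1 — burden on importer; standard: a preponderance (weight is at least 48).
    (a): 96 − 42 = 54 ≥ 48 [met]
    (b): 57 − 8 = 49 ≥ 48 [met]
    (c): 65 − 12 = 53 ≥ 48 [met]
  Stage 1 carried; the burden shifts to the customs bureau.
Stage 2 — burden on customs bureau; standard: a heightened civil standard (weight is at least 74).
    (d): 82 ≥ 74 [met]
    (e): 72 < 74 [not met]
  Not every element is met, so the customs bureau fails to carry Stage 2.
The analysis ends at Stage 2; the importer prevails.

importer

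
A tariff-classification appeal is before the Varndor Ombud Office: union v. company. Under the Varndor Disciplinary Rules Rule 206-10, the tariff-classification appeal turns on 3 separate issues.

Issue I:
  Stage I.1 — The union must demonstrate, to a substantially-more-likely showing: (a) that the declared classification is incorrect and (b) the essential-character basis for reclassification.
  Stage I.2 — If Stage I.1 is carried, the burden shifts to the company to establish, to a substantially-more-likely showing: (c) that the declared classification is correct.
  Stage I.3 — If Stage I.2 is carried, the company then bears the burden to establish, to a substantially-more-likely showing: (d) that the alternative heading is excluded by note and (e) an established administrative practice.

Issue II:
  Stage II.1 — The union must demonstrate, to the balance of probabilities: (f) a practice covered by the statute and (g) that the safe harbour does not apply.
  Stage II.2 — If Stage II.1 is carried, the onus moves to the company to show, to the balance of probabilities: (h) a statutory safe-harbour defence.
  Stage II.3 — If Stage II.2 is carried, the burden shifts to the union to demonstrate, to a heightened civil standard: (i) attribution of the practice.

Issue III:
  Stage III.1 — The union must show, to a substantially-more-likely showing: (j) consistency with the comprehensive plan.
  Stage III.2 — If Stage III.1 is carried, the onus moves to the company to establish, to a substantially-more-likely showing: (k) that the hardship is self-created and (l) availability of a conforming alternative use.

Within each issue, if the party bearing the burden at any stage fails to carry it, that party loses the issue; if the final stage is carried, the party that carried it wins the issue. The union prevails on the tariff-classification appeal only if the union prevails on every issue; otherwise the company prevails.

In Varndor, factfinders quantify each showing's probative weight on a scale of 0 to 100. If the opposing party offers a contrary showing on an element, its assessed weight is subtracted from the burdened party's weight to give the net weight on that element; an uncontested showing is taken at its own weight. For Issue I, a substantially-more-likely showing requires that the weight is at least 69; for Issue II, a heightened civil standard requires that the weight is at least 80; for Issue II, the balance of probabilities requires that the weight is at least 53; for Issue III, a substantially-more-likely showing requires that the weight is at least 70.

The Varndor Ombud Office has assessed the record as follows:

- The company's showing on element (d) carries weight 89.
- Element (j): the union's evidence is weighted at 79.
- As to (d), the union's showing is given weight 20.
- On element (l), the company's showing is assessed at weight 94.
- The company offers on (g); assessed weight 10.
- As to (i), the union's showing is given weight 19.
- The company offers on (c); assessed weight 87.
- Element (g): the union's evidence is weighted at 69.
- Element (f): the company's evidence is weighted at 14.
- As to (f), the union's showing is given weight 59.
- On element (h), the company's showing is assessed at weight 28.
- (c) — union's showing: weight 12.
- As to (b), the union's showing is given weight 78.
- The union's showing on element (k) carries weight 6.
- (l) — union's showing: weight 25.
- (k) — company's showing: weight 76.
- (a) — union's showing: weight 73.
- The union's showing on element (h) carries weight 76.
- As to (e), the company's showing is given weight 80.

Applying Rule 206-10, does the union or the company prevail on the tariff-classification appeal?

company

— Issue I —
Stage I.1 — burden on union; standard: a substantially-more-likely showing (weight is at least 69).
    (a): 73 ≥ 69 [met]
    (b): 78 ≥ 69 [met]
  The union carries Stage I.1; the company now bears the burden.
Stage I.2 — burden on company; standard: a substantially-more-likely showing (weight is at least 69).
    (c): 87 − 12 = 75 ≥ 69 [met]
  Stage I.2 carried; the burden remains with the company.
Stage I.3 — burden on company; standard: a substantially-more-likely showing (weight is at least 69).
    (d): 89 − 20 = 69 ≥ 69 [met]
    (e): 80 ≥ 69 [met]
  All elements met at the final stage.
With every stage satisfied, the company prevails on this issue.
— Issue II —
Stage II.1 (union, the balance of probabilities, weight is at least 53): (f) net 59−14=45 < 53 — fails; (g) net 69−10=59 ≥ 53 — meets.
  The union does not carry Stage II.1.
So the company prevails on this issue.
— Issue III —
At Stage III.1 the union must meet a substantially-more-likely showing (weight is at least 70): on (j) the weight is 79, which does reach 70, so (j) meets the standard.
  All elements met. The burden passes to the company.
At Stage III.2 the company must meet a substantially-more-likely showing (weight is at least 70): on (k) the weight is 76 less the opposing 6 gives net 70, ≥ 70, so (k) meets the standard; on (l) the weight is 94 less the opposing 25 gives net 69, which does not reach 70, so (l) does not meet the standard.
  The company does not carry Stage III.2.
The analysis ends at Stage III.2; the union prevails on this issue.
Per-issue: Issue I → company; Issue II → company; Issue III → union. The union must prevail on every issue; overall, the company prevails.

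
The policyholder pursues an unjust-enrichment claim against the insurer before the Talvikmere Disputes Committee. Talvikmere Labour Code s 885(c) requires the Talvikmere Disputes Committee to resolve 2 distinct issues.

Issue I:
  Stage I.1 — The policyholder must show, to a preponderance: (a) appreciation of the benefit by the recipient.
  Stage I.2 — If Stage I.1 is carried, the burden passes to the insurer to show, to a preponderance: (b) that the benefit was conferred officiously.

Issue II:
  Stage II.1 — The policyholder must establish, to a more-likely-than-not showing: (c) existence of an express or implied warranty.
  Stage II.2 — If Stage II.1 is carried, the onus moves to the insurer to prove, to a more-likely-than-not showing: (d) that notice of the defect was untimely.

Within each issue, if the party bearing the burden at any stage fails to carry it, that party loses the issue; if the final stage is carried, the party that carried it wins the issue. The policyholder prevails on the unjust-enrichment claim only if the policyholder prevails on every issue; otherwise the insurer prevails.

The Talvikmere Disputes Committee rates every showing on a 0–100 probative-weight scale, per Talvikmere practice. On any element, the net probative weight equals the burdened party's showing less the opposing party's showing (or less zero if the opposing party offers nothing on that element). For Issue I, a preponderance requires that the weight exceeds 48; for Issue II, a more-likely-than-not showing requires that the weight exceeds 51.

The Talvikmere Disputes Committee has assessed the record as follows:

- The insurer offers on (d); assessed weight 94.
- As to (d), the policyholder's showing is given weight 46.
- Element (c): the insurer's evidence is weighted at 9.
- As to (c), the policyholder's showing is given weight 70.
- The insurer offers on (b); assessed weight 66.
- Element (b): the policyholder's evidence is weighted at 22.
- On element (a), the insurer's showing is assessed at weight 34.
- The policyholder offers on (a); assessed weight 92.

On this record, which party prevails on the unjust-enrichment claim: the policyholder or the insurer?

policyholder

— Issue I —
Stage I.1 — burden on policyholder; standard: a preponderance (weight exceeds 48).
    (a): 92 − 34 = 58 > 48 [met]
  The policyholder carries Stage I.1; the insurer now bears the burden.
Stage I.2 — burden on insurer; standard: a preponderance (weight exceeds 48).
    (b): 66 − 22 = 44 ≤ 48 [not met]
  Not every element is met, so the insurer fails to carry Stage I.2.
So the policyholder prevails on this issue.
— Issue II —
Stage II.1 — burden on policyholder; standard: a more-likely-than-not showing (weight exceeds 51).
    (c): 70 − 9 = 61 > 51 [met]
  Stage II.1 carried; the burden shifts to the insurer.
Stage II.2 — burden on insurer; standard: a more-likely-than-not showing (weight exceeds 51).
    (d): 94 − 46 = 48 ≤ 51 [not met]
  Stage II.2 not carried; the insurer fails its burden.
The analysis ends at Stage II.2; the policyholder prevails on this issue.
Per-issue: Issue I → policyholder; Issue II → policyholder. The policyholder must prevail on every issue; overall, the policyholder prevails.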